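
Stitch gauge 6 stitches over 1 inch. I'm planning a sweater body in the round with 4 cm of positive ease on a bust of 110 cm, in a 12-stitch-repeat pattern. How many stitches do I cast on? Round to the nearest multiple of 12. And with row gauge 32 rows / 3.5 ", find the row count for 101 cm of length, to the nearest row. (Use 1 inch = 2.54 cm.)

Cast on 264 stitches; work 364 rows.

Finished = 110 + 4 = 114 cm.
114 cm × 1/2.54 = 44.88 inches.
6/1 = 6 sts per in; 44.88 × 6 = 269.29 sts.
Nearest multiple of 12 → 264.
101 cm = 39.76 inches; × 9.143 = 363.55 → 364 rows.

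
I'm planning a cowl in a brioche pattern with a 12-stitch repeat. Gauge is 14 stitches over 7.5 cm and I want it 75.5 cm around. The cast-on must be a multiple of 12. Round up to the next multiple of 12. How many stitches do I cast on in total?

14 / 7.5 = 1.867 sts per cm.
75.5 × 1.867 = 140.93 sts.
Next multiple of 12: 144.

144 stitches.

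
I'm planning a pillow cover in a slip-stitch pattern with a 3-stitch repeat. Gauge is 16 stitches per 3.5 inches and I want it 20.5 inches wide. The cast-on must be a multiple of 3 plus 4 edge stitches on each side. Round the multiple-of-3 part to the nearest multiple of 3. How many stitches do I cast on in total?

16 / 3.5 = 4.571 sts per inch.
20.5 × 4.571 = 93.71 sts.
Less 8 edge sts → 85.71 for the repeat.
Nearest multiple of 3: 87.
Add back 8 edge sts → 95.

CO 95 sts.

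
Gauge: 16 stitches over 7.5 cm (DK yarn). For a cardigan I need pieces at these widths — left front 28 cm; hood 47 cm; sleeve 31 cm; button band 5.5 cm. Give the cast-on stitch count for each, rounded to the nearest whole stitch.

Rate = 16/7.5 = 2.133 sts per cm.
left front: 28 × 2.133 = 59.73 → 60.
hood: 47 × 2.133 = 100.27 → 100.
sleeve: 31 × 2.133 = 66.13 → 66.
button band: 5.5 × 2.133 = 11.73 → 12.

left front 60; hood 100; sleeve 66; button band 12.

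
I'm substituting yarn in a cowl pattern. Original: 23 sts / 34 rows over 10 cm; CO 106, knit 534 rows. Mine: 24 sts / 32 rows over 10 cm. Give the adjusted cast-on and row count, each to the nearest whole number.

Cast on 111 stitches; work 503 rows.

Stitches: 106 × 24/23 = 110.61 → 111.
Rows: 534 × 32/34 = 502.59 → 503.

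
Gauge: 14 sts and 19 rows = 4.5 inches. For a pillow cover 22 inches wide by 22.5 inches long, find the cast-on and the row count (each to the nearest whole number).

Cast on 68 stitches and work 95 rows.

Stitch gauge = 14/4.5 = 3.111 sts/in; 22 × 3.111 = 68.44 → 68 sts.
Row gauge = 19/4.5 = 4.222 rows/in; 22.5 × 4.222 = 95.00 → 95 rows.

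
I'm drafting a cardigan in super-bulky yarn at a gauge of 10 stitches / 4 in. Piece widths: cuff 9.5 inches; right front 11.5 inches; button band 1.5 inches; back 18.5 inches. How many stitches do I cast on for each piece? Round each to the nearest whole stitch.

cuff 24; right front 29; button band 4; back 46.

Rate = 10/4 = 2.5 sts per in.
cuff: 9.5 × 2.5 = 23.75 → 24.
right front: 11.5 × 2.5 = 28.75 → 29.
button band: 1.5 × 2.5 = 3.75 → 4.
back: 18.5 × 2.5 = 46.25 → 46.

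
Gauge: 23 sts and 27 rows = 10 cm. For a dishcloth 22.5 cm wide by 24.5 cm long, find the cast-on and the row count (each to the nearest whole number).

Stitch gauge = 23/10 = 2.3 sts/cm; 22.5 × 2.3 = 51.75 → 52 sts.
Row gauge = 27/10 = 2.7 rows/cm; 24.5 × 2.7 = 66.15 → 66 rows.

Cast on 52 stitches and work 66 rows.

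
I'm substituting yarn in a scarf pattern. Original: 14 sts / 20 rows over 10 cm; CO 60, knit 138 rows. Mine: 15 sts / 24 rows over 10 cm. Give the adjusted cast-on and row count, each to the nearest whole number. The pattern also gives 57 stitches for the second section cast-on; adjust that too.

Stitches: 60 × 15/14 = 64.29 → 64.
Rows: 138 × 24/20 = 165.60 → 166.
second section cast-on: 57 × 15/14 = 61.07 → 61.

Cast on 64 stitches; work 166 rows; second section cast-on 61 stitches.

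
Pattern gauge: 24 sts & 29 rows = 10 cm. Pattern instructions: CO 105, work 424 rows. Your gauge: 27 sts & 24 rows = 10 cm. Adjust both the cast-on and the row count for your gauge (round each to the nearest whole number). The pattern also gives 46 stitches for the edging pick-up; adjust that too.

Stitches: 105 × 27/24 = 118.12 → 118.
Rows: 424 × 24/29 = 350.90 → 351.
edging pick-up: 46 × 27/24 = 51.75 → 52.

Cast on 118 stitches; work 351 rows; edging pick-up 52 stitches.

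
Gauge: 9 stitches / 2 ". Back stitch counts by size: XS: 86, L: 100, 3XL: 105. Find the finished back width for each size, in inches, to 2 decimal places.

9/2 = 4.5 sts per in.
XS: 86 / 4.5 = 19.111 → 19.11 in.
L: 100 / 4.5 = 22.222 → 22.22 in.
3XL: 105 / 4.5 = 23.333 → 23.33 in.

XS 19.11 inches; L 22.22 inches; 3XL 23.33 inches.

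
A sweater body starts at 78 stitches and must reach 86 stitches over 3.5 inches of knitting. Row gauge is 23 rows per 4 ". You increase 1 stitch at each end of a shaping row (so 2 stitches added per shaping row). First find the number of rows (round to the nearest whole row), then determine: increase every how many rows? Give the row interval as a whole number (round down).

Increase every 5th row.

Rows = 3.5 × 5.75 = 20.1 → 20 rows.
Stitches to add: 8 → 4 shaping rows (at 2 st each).
20 / 4 = 5.00 → every 5 rows.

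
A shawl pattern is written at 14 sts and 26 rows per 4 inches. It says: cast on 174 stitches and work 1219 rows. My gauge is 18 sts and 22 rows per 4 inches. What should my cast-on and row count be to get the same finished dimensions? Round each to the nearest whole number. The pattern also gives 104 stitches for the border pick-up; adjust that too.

Stitches: 174 × 18/14 = 223.71 → 224.
Rows: 1219 × 22/26 = 1031.46 → 1031.
border pick-up: 104 × 18/14 = 133.71 → 134.

Cast on 224 stitches; work 1031 rows; border pick-up 134 stitches.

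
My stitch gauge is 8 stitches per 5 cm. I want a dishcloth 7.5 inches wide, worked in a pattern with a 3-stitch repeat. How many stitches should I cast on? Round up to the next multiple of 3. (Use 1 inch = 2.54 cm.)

7.5 in = 7.5 × 2.54 = 19.05 cm.
8 / 5 = 1.6 sts/cm.
19.05 × 1.6 = 30.48 sts.
→ 33.

33 stitches.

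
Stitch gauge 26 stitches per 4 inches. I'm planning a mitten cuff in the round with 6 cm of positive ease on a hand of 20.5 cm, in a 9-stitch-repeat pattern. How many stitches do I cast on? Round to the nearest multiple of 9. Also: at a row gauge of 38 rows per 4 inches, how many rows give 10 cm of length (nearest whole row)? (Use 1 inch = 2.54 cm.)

Cast on 72 stitches; work 37 rows.

Finished = 20.5 + 6 = 26.5 cm.
26.5 cm × 1/2.54 = 10.43 inches.
26/4 = 6.5 sts per in; 10.43 × 6.5 = 67.81 sts.
Nearest multiple of 9 → 72.
10 cm = 3.94 inches; × 9.5 = 37.40 → 37 rows.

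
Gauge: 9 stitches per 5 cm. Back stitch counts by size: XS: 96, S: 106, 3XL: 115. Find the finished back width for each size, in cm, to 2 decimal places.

9/5 = 1.8 sts per cm.
XS: 96 / 1.8 = 53.333 → 53.33 cm.
S: 106 / 1.8 = 58.889 → 58.89 cm.
3XL: 115 / 1.8 = 63.889 → 63.89 cm.

XS 53.33 cm; S 58.89 cm; 3XL 63.89 cm.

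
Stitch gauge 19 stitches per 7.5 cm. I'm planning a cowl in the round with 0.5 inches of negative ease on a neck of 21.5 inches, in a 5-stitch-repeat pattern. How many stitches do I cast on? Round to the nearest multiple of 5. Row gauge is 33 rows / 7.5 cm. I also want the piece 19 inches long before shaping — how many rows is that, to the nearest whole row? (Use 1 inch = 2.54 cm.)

Finished = 21.5 − 0.5 = 21 inches.
21 inches × 2.54 = 53.34 cm.
19/7.5 = 2.533 sts per cm; 53.34 × 2.533 = 135.13 sts.
Nearest multiple of 5 → 135.
19 inches = 48.26 cm; × 4.4 = 212.34 → 212 rows.

Cast on 135 stitches; work 212 rows.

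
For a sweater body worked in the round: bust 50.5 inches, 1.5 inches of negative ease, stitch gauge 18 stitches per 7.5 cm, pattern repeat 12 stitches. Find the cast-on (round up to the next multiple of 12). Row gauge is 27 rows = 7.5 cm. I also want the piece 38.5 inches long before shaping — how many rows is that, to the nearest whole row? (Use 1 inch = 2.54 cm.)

Cast on 300 stitches; work 352 rows.

Finished = 50.5 − 1.5 = 49 inches.
49 inches × 2.54 = 124.46 cm.
18/7.5 = 2.4 sts per cm; 124.46 × 2.4 = 298.70 sts.
Next multiple of 12 → 300.
38.5 inches = 97.79 cm; × 3.6 = 352.04 → 352 rows.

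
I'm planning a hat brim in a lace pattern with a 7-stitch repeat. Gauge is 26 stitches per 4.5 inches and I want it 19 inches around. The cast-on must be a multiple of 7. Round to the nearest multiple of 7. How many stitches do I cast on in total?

26 / 4.5 = 5.778 sts per inch.
19 × 5.778 = 109.78 sts.
Nearest multiple of 7: 112.

112 stitches.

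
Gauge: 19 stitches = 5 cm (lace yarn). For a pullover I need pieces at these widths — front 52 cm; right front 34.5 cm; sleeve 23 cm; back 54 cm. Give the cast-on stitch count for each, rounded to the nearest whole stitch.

Rate = 19/5 = 3.8 sts per cm.
front: 52 × 3.8 = 197.60 → 198.
right front: 34.5 × 3.8 = 131.10 → 131.
sleeve: 23 × 3.8 = 87.40 → 87.
back: 54 × 3.8 = 205.20 → 205.

front 198; right front 131; sleeve 87; back 205.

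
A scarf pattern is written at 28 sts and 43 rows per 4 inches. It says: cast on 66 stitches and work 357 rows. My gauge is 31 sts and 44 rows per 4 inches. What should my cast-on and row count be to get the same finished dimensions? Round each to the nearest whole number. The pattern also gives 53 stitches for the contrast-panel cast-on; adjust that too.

Cast on 73 stitches; work 365 rows; contrast-panel cast-on 59 stitches.

Stitches: 66 × 31/28 = 73.07 → 73.
Rows: 357 × 44/43 = 365.30 → 365.
contrast-panel cast-on: 53 × 31/28 = 58.68 → 59.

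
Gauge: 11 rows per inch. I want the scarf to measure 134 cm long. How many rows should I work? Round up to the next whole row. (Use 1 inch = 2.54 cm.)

134 cm = 52.76 in.
11 rows / 1 in = 11 rows per inch.
52.76 × 11 = 580.31 rows.
Round up → 581.

Work 581 rows.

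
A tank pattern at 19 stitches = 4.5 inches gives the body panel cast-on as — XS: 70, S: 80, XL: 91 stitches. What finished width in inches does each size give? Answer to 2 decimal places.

XS 16.58 inches; S 18.95 inches; XL 21.55 inches.

19/4.5 = 4.222 sts per in.
XS: 70 / 4.222 = 16.579 → 16.58 in.
S: 80 / 4.222 = 18.947 → 18.95 in.
XL: 91 / 4.222 = 21.553 → 21.55 in.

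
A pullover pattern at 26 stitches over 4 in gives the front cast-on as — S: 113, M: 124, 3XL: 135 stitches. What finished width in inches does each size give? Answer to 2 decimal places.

S 17.38 inches; M 19.08 inches; 3XL 20.77 inches.

26/4 = 6.5 sts per in.
S: 113 / 6.5 = 17.385 → 17.38 in.
M: 124 / 6.5 = 19.077 → 19.08 in.
3XL: 135 / 6.5 = 20.769 → 20.77 in.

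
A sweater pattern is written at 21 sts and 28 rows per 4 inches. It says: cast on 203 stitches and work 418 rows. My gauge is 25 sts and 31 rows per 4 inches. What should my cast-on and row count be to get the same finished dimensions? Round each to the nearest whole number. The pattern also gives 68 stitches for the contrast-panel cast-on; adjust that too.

Cast on 242 stitches; work 463 rows; contrast-panel cast-on 81 stitches.

Stitches: 203 × 25/21 = 241.67 → 242.
Rows: 418 × 31/28 = 462.79 → 463.
contrast-panel cast-on: 68 × 25/21 = 80.95 → 81.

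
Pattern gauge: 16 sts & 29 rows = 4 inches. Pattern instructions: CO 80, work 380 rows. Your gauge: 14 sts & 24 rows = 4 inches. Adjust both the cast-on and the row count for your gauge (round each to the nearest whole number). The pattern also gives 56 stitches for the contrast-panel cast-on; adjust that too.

Cast on 70 stitches; work 314 rows; contrast-panel cast-on 49 stitches.

Stitches: 80 × 14/16 = 70.00 → 70.
Rows: 380 × 24/29 = 314.48 → 314.
contrast-panel cast-on: 56 × 14/16 = 49.00 → 49.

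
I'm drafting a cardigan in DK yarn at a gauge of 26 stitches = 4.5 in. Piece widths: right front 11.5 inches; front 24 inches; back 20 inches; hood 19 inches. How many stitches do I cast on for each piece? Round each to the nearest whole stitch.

right front 66; front 139; back 116; hood 110.

Rate = 26/4.5 = 5.778 sts per in.
right front: 11.5 × 5.778 = 66.44 → 66.
front: 24 × 5.778 = 138.67 → 139.
back: 20 × 5.778 = 115.56 → 116.
hood: 19 × 5.778 = 109.78 → 110.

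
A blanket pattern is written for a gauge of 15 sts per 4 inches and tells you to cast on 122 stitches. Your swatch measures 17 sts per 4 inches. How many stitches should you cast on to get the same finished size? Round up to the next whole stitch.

Scale factor = 17 / 15 = 1.133.
122 × 17 / 15 = 138.27 sts.
→ 139 sts.

139 stitches.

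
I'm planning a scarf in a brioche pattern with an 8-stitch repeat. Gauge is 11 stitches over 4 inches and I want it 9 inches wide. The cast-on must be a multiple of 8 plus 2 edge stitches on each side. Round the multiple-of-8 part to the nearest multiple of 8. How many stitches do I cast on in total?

Cast on 28 stitches.

11 / 4 = 2.75 sts per inch.
9 × 2.75 = 24.75 sts.
Less 4 edge sts → 20.75 for the repeat.
Nearest multiple of 8: 24.
Add back 4 edge sts → 28.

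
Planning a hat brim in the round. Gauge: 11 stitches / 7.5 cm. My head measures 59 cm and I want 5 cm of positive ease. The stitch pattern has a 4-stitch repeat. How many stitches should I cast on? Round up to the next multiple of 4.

Finished = 59 + 5 = 64 cm.
11 / 7.5 = 1.467 sts/cm.
64 × 1.467 = 93.87 sts.
Next multiple of 4: 96.

96 stitches.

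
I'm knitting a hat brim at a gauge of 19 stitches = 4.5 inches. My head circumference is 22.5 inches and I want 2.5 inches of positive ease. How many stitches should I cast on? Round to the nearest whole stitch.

Finished = 22.5 + 2.5 = 25 in.
19 / 4.5 = 4.222 sts per inch.
25.00 × 4.222 = 105.56 sts.
→ 106 sts.

106 stitches.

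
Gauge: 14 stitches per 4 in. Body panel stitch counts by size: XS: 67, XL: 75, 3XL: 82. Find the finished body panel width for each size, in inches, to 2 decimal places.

XS 19.14 inches; XL 21.43 inches; 3XL 23.43 inches.

14/4 = 3.5 sts per in.
XS: 67 / 3.5 = 19.143 → 19.14 in.
XL: 75 / 3.5 = 21.429 → 21.43 in.
3XL: 82 / 3.5 = 23.429 → 23.43 in.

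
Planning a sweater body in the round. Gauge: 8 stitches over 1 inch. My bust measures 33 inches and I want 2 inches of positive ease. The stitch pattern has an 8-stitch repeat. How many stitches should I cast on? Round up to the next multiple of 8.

Finished = 33 + 2 = 35 inches.
8 / 1 = 8 sts/in.
35 × 8 = 280.00 sts.
Next multiple of 8: 280.

Cast on 280 stitches.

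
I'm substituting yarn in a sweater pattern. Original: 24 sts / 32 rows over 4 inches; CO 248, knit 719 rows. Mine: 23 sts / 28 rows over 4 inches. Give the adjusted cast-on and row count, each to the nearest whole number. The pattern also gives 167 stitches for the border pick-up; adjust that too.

Stitches: 248 × 23/24 = 237.67 → 238.
Rows: 719 × 28/32 = 629.12 → 629.
border pick-up: 167 × 23/24 = 160.04 → 160.

Cast on 238 stitches; work 629 rows; border pick-up 160 stitches.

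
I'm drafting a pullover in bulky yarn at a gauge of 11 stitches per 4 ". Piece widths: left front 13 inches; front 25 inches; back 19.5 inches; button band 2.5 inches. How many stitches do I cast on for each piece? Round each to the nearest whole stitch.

left front 36; front 69; back 54; button band 7.

Rate = 11/4 = 2.75 sts per in.
left front: 13 × 2.75 = 35.75 → 36.
front: 25 × 2.75 = 68.75 → 69.
back: 19.5 × 2.75 = 53.62 → 54.
button band: 2.5 × 2.75 = 6.88 → 7.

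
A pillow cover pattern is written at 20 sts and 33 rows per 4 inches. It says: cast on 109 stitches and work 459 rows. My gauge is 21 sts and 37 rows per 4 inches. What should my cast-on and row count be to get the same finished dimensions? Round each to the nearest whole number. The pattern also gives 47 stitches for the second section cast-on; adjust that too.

Cast on 114 stitches; work 515 rows; second section cast-on 49 stitches.

Stitches: 109 × 21/20 = 114.45 → 114.
Rows: 459 × 37/33 = 514.64 → 515.
second section cast-on: 47 × 21/20 = 49.35 → 49.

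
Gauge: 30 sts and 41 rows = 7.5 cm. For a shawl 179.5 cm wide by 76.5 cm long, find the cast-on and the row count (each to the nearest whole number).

Cast on 718 stitches and work 418 rows.

Stitch gauge = 30/7.5 = 4 sts/cm; 179.5 × 4 = 718.00 → 718 sts.
Row gauge = 41/7.5 = 5.467 rows/cm; 76.5 × 5.467 = 418.20 → 418 rows.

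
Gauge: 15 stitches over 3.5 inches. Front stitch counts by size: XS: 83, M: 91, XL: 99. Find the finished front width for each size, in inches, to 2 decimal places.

15/3.5 = 4.286 sts per in.
XS: 83 / 4.286 = 19.367 → 19.37 in.
M: 91 / 4.286 = 21.233 → 21.23 in.
XL: 99 / 4.286 = 23.100 → 23.10 in.

XS 19.37 inches; M 21.23 inches; XL 23.10 inches.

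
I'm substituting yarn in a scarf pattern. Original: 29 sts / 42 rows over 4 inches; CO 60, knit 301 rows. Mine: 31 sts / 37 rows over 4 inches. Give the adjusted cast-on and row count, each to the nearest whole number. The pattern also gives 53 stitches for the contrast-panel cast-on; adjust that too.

Stitches: 60 × 31/29 = 64.14 → 64.
Rows: 301 × 37/42 = 265.17 → 265.
contrast-panel cast-on: 53 × 31/29 = 56.66 → 57.

Cast on 64 stitches; work 265 rows; contrast-panel cast-on 57 stitches.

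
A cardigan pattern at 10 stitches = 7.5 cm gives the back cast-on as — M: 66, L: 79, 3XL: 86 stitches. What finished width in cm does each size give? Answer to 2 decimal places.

10/7.5 = 1.333 sts per cm.
M: 66 / 1.333 = 49.500 → 49.50 cm.
L: 79 / 1.333 = 59.250 → 59.25 cm.
3XL: 86 / 1.333 = 64.500 → 64.50 cm.

M 49.50 cm; L 59.25 cm; 3XL 64.50 cm.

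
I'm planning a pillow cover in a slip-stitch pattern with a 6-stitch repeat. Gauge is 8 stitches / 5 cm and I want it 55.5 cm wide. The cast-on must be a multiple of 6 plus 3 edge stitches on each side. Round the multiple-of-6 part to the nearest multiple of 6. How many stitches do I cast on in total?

8 / 5 = 1.6 sts per cm.
55.5 × 1.6 = 88.80 sts.
Less 6 edge sts → 82.80 for the repeat.
Nearest multiple of 6: 84.
Add back 6 edge sts → 90.

CO 90 sts.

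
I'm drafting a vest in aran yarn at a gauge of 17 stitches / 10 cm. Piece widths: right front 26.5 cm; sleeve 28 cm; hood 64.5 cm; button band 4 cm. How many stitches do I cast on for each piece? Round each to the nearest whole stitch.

right front 45; sleeve 48; hood 110; button band 7.

Rate = 17/10 = 1.7 sts per cm.
right front: 26.5 × 1.7 = 45.05 → 45.
sleeve: 28 × 1.7 = 47.60 → 48.
hood: 64.5 × 1.7 = 109.65 → 110.
button band: 4 × 1.7 = 6.80 → 7.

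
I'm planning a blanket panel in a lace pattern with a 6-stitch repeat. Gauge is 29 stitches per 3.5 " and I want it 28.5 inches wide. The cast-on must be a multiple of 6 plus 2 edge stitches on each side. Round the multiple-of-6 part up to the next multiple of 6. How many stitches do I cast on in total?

29 / 3.5 = 8.286 sts per inch.
28.5 × 8.286 = 236.14 sts.
Less 4 edge sts → 232.14 for the repeat.
Next multiple of 6: 234.
Add back 4 edge sts → 238.

238 stitches.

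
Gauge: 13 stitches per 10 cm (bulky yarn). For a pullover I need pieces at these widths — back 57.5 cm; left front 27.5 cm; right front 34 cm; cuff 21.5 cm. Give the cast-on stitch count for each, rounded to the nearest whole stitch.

Rate = 13/10 = 1.3 sts per cm.
back: 57.5 × 1.3 = 74.75 → 75.
left front: 27.5 × 1.3 = 35.75 → 36.
right front: 34 × 1.3 = 44.20 → 44.
cuff: 21.5 × 1.3 = 27.95 → 28.

back 75; left front 36; right front 44; cuff 28.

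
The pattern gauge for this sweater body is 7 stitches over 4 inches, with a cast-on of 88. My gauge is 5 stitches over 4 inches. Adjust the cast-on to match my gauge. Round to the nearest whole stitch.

Scale factor = 5 / 7 = 0.714.
88 × 5 / 7 = 62.86 sts.
→ 63 sts.

63 stitches.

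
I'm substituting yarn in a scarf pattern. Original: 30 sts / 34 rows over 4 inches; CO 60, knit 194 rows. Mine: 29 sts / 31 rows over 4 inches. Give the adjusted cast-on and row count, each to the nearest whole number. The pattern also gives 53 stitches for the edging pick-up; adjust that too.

Stitches: 60 × 29/30 = 58.00 → 58.
Rows: 194 × 31/34 = 176.88 → 177.
edging pick-up: 53 × 29/30 = 51.23 → 51.

Cast on 58 stitches; work 177 rows; edging pick-up 51 stitches.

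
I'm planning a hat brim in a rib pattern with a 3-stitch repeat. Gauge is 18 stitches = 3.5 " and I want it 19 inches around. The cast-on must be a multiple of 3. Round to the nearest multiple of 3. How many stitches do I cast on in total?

18 / 3.5 = 5.143 sts per inch.
19 × 5.143 = 97.71 sts.
Nearest multiple of 3: 99.

Cast on 99 stitches.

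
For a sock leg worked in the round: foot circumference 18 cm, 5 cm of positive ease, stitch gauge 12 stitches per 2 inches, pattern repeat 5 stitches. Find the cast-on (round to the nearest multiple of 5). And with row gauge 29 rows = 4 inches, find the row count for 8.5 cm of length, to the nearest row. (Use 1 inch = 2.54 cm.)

Finished = 18 + 5 = 23 cm.
23 cm × 1/2.54 = 9.06 inches.
12/2 = 6 sts per in; 9.06 × 6 = 54.33 sts.
Nearest multiple of 5 → 55.
8.5 cm = 3.35 inches; × 7.25 = 24.26 → 24 rows.

Cast on 55 stitches; work 24 rows.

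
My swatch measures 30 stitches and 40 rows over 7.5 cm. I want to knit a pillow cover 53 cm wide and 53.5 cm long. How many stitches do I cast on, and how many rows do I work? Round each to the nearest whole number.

Cast on 212 stitches and work 285 rows.

Stitch gauge = 30/7.5 = 4 sts/cm; 53 × 4 = 212.00 → 212 sts.
Row gauge = 40/7.5 = 5.333 rows/cm; 53.5 × 5.333 = 285.33 → 285 rows.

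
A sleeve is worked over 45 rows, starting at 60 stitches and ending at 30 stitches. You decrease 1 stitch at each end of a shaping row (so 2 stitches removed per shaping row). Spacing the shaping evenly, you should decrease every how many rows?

Stitches to remove: |30 − 60| = 30.
Shaping rows needed: 30 / 2 = 15.
45 rows / 15 = every 3 rows.

Decrease every 3rd row.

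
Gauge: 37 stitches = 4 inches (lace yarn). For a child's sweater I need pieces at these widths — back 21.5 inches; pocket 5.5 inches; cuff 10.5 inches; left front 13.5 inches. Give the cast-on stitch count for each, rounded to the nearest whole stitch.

Rate = 37/4 = 9.25 sts per in.
back: 21.5 × 9.25 = 198.88 → 199.
pocket: 5.5 × 9.25 = 50.88 → 51.
cuff: 10.5 × 9.25 = 97.12 → 97.
left front: 13.5 × 9.25 = 124.88 → 125.

back 199; pocket 51; cuff 97; left front 125.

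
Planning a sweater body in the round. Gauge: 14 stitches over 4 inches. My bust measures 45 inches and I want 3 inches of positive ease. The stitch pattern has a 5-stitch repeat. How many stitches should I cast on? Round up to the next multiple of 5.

Finished = 45 + 3 = 48 inches.
14 / 4 = 3.5 sts/in.
48 × 3.5 = 168.00 sts.
Next multiple of 5: 170.

CO 170 sts.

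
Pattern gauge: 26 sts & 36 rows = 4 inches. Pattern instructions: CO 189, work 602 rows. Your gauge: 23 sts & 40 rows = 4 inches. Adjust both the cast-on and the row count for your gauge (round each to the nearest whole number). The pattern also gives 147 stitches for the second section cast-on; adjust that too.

Stitches: 189 × 23/26 = 167.19 → 167.
Rows: 602 × 40/36 = 668.89 → 669.
second section cast-on: 147 × 23/26 = 130.04 → 130.

Cast on 167 stitches; work 669 rows; second section cast-on 130 stitches.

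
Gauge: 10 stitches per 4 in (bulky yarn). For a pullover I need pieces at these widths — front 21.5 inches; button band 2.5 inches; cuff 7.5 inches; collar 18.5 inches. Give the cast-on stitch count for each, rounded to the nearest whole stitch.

Rate = 10/4 = 2.5 sts per in.
front: 21.5 × 2.5 = 53.75 → 54.
button band: 2.5 × 2.5 = 6.25 → 6.
cuff: 7.5 × 2.5 = 18.75 → 19.
collar: 18.5 × 2.5 = 46.25 → 46.

front 54; button band 6; cuff 19; collar 46.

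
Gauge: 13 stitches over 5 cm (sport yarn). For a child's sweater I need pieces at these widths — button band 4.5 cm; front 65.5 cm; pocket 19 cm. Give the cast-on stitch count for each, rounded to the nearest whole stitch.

Rate = 13/5 = 2.6 sts per cm.
button band: 4.5 × 2.6 = 11.70 → 12.
front: 65.5 × 2.6 = 170.30 → 170.
pocket: 19 × 2.6 = 49.40 → 49.

button band 12; front 170; pocket 49.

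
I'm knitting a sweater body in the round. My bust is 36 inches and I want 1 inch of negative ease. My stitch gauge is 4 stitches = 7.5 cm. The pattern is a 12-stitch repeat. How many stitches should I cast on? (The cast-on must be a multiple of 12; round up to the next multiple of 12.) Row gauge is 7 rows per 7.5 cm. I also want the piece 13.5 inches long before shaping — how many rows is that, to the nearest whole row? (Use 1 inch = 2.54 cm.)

Finished = 36 − 1 = 35 inches.
35 inches × 2.54 = 88.90 cm.
4/7.5 = 0.533 sts per cm; 88.90 × 0.533 = 47.41 sts.
Next multiple of 12 → 48.
13.5 inches = 34.29 cm; × 0.933 = 32.00 → 32 rows.

Cast on 48 stitches; work 32 rows.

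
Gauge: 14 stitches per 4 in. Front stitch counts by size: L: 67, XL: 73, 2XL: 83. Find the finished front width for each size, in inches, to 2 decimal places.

14/4 = 3.5 sts per in.
L: 67 / 3.5 = 19.143 → 19.14 in.
XL: 73 / 3.5 = 20.857 → 20.86 in.
2XL: 83 / 3.5 = 23.714 → 23.71 in.

L 19.14 inches; XL 20.86 inches; 2XL 23.71 inches.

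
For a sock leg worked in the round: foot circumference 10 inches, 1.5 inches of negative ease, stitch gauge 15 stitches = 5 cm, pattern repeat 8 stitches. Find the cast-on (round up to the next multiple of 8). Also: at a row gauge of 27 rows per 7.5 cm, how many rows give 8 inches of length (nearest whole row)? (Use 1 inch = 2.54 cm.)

Cast on 72 stitches; work 73 rows.

Finished = 10 − 1.5 = 8.5 inches.
8.5 inches × 2.54 = 21.59 cm.
15/5 = 3 sts per cm; 21.59 × 3 = 64.77 sts.
Next multiple of 8 → 72.
8 inches = 20.32 cm; × 3.6 = 73.15 → 73 rows.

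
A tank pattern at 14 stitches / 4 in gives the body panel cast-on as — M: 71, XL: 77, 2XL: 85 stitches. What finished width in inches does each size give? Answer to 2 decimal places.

14/4 = 3.5 sts per in.
M: 71 / 3.5 = 20.286 → 20.29 in.
XL: 77 / 3.5 = 22.000 → 22.00 in.
2XL: 85 / 3.5 = 24.286 → 24.29 in.

M 20.29 inches; XL 22.00 inches; 2XL 24.29 inches.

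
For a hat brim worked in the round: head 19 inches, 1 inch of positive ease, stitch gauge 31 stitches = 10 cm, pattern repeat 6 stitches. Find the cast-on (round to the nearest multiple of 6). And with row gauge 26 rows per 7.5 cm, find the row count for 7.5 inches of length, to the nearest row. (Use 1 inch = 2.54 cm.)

Cast on 156 stitches; work 66 rows.

Finished = 19 + 1 = 20 inches.
20 inches × 2.54 = 50.80 cm.
31/10 = 3.1 sts per cm; 50.80 × 3.1 = 157.48 sts.
Nearest multiple of 6 → 156.
7.5 inches = 19.05 cm; × 3.467 = 66.04 → 66 rows.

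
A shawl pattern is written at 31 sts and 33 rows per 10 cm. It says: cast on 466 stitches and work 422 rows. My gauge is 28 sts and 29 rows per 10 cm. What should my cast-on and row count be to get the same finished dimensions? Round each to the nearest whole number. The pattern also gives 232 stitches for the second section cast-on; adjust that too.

Cast on 421 stitches; work 371 rows; second section cast-on 210 stitches.

Stitches: 466 × 28/31 = 420.90 → 421.
Rows: 422 × 29/33 = 370.85 → 371.
second section cast-on: 232 × 28/31 = 209.55 → 210.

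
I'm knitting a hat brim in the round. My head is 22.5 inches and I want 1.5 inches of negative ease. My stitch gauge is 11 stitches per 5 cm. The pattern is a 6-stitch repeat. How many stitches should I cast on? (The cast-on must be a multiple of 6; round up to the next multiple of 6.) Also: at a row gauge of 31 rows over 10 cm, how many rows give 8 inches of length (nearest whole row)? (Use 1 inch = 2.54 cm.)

Finished = 22.5 − 1.5 = 21 inches.
21 inches × 2.54 = 53.34 cm.
11/5 = 2.2 sts per cm; 53.34 × 2.2 = 117.35 sts.
Next multiple of 6 → 120.
8 inches = 20.32 cm; × 3.1 = 62.99 → 63 rows.

Cast on 120 stitches; work 63 rows.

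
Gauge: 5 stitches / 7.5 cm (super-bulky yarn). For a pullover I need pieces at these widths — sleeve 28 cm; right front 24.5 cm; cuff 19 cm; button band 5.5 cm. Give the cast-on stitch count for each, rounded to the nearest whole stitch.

Rate = 5/7.5 = 0.667 sts per cm.
sleeve: 28 × 0.667 = 18.67 → 19.
right front: 24.5 × 0.667 = 16.33 → 16.
cuff: 19 × 0.667 = 12.67 → 13.
button band: 5.5 × 0.667 = 3.67 → 4.

sleeve 19; right front 16; cuff 13; button band 4.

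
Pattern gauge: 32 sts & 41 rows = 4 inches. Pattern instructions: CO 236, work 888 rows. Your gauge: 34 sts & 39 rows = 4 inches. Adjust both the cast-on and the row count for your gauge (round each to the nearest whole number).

Cast on 251 stitches; work 845 rows.

Stitches: 236 × 34/32 = 250.75 → 251.
Rows: 888 × 39/41 = 844.68 → 845.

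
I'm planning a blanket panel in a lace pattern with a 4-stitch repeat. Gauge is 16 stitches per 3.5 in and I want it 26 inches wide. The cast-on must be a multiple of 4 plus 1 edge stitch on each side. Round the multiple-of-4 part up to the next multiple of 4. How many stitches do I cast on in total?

CO 122 sts.

16 / 3.5 = 4.571 sts per inch.
26 × 4.571 = 118.86 sts.
Less 2 edge sts → 116.86 for the repeat.
Next multiple of 4: 120.
Add back 2 edge sts → 122.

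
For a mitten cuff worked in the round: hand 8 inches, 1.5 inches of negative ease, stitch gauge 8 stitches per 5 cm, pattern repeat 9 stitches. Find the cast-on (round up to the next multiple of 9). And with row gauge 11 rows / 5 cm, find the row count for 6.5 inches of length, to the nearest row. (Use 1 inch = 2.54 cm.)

Cast on 27 stitches; work 36 rows.

Finished = 8 − 1.5 = 6.5 inches.
6.5 inches × 2.54 = 16.51 cm.
8/5 = 1.6 sts per cm; 16.51 × 1.6 = 26.42 sts.
Next multiple of 9 → 27.
6.5 inches = 16.51 cm; × 2.2 = 36.32 → 36 rows.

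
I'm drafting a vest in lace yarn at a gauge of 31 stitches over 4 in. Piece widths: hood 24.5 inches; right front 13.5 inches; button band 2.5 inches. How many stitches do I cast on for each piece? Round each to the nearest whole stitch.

hood 190; right front 105; button band 19.

Rate = 31/4 = 7.75 sts per in.
hood: 24.5 × 7.75 = 189.88 → 190.
right front: 13.5 × 7.75 = 104.62 → 105.
button band: 2.5 × 7.75 = 19.38 → 19.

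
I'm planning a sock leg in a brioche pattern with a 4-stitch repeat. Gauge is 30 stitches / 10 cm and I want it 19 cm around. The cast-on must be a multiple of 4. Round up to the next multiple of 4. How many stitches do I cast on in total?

Cast on 60 stitches.

30 / 10 = 3 sts per cm.
19 × 3 = 57.00 sts.
Next multiple of 4: 60.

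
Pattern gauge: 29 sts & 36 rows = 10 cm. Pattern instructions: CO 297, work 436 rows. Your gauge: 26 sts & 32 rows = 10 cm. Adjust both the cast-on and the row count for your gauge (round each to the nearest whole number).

Cast on 266 stitches; work 388 rows.

Stitches: 297 × 26/29 = 266.28 → 266.
Rows: 436 × 32/36 = 387.56 → 388.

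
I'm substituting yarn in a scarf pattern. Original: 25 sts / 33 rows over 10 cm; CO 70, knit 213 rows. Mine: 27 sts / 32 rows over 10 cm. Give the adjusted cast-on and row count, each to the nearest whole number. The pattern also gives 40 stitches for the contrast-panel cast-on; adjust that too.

Stitches: 70 × 27/25 = 75.60 → 76.
Rows: 213 × 32/33 = 206.55 → 207.
contrast-panel cast-on: 40 × 27/25 = 43.20 → 43.

Cast on 76 stitches; work 207 rows; contrast-panel cast-on 43 stitches.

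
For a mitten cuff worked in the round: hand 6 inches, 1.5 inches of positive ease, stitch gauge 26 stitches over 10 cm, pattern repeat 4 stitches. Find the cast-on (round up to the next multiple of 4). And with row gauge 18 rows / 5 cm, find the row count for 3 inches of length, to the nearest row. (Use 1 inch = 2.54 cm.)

Finished = 6 + 1.5 = 7.5 inches.
7.5 inches × 2.54 = 19.05 cm.
26/10 = 2.6 sts per cm; 19.05 × 2.6 = 49.53 sts.
Next multiple of 4 → 52.
3 inches = 7.62 cm; × 3.6 = 27.43 → 27 rows.

Cast on 52 stitches; work 27 rows.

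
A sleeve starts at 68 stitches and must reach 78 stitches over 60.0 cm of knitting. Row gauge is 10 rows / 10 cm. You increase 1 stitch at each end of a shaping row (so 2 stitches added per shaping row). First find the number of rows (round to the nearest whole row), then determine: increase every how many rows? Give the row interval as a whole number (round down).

Rows = 60.0 × 1 = 60.0 → 60 rows.
Stitches to add: 10 → 5 shaping rows (at 2 st each).
60 / 5 = 12.00 → every 12 rows.

Increase every 12th row.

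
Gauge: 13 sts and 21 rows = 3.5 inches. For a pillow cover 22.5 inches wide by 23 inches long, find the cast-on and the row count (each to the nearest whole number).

Stitch gauge = 13/3.5 = 3.714 sts/in; 22.5 × 3.714 = 83.57 → 84 sts.
Row gauge = 21/3.5 = 6 rows/in; 23 × 6 = 138.00 → 138 rows.

Cast on 84 stitches and work 138 rows.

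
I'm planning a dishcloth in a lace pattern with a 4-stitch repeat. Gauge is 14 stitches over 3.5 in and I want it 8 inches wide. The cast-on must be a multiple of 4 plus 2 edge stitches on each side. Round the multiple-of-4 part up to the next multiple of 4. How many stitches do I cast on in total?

CO 32 sts.

14 / 3.5 = 4 sts per inch.
8 × 4 = 32.00 sts.
Less 4 edge sts → 28.00 for the repeat.
Next multiple of 4: 28.
Add back 4 edge sts → 32.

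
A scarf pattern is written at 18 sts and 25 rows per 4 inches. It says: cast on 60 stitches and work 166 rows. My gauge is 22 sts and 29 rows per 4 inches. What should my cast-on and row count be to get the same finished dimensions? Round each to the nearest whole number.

Cast on 73 stitches; work 193 rows.

Stitches: 60 × 22/18 = 73.33 → 73.
Rows: 166 × 29/25 = 192.56 → 193.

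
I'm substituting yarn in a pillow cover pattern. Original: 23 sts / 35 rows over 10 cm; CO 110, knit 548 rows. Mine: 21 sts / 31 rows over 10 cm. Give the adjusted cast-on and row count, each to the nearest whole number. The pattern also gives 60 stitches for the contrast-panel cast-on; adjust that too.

Cast on 100 stitches; work 485 rows; contrast-panel cast-on 55 stitches.

Stitches: 110 × 21/23 = 100.43 → 100.
Rows: 548 × 31/35 = 485.37 → 485.
contrast-panel cast-on: 60 × 21/23 = 54.78 → 55.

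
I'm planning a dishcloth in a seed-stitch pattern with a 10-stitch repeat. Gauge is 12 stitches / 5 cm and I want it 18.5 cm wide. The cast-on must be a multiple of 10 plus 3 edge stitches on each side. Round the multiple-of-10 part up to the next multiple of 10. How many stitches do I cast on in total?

12 / 5 = 2.4 sts per cm.
18.5 × 2.4 = 44.40 sts.
Less 6 edge sts → 38.40 for the repeat.
Next multiple of 10: 40.
Add back 6 edge sts → 46.

Cast on 46 stitches.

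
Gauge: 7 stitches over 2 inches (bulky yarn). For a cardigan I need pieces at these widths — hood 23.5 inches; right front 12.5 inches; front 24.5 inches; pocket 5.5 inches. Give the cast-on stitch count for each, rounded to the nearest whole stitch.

hood 82; right front 44; front 86; pocket 19.

Rate = 7/2 = 3.5 sts per in.
hood: 23.5 × 3.5 = 82.25 → 82.
right front: 12.5 × 3.5 = 43.75 → 44.
front: 24.5 × 3.5 = 85.75 → 86.
pocket: 5.5 × 3.5 = 19.25 → 19.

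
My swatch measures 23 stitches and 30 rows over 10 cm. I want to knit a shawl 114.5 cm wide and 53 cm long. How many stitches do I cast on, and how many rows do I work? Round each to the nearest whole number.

Cast on 263 stitches and work 159 rows.

Stitch gauge = 23/10 = 2.3 sts/cm; 114.5 × 2.3 = 263.35 → 263 sts.
Row gauge = 30/10 = 3 rows/cm; 53 × 3 = 159.00 → 159 rows.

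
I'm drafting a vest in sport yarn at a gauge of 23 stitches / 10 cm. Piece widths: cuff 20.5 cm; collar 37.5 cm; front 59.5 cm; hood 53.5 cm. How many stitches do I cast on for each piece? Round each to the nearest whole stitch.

Rate = 23/10 = 2.3 sts per cm.
cuff: 20.5 × 2.3 = 47.15 → 47.
collar: 37.5 × 2.3 = 86.25 → 86.
front: 59.5 × 2.3 = 136.85 → 137.
hood: 53.5 × 2.3 = 123.05 → 123.

cuff 47; collar 86; front 137; hood 123.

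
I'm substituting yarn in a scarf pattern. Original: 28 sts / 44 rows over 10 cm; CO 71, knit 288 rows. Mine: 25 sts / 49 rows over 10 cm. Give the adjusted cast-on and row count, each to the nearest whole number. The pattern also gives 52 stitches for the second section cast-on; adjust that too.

Stitches: 71 × 25/28 = 63.39 → 63.
Rows: 288 × 49/44 = 320.73 → 321.
second section cast-on: 52 × 25/28 = 46.43 → 46.

Cast on 63 stitches; work 321 rows; second section cast-on 46 stitches.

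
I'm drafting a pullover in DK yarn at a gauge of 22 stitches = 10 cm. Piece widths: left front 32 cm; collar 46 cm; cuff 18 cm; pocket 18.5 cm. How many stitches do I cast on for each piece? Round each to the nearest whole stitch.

Rate = 22/10 = 2.2 sts per cm.
left front: 32 × 2.2 = 70.40 → 70.
collar: 46 × 2.2 = 101.20 → 101.
cuff: 18 × 2.2 = 39.60 → 40.
pocket: 18.5 × 2.2 = 40.70 → 41.

left front 70; collar 101; cuff 40; pocket 41.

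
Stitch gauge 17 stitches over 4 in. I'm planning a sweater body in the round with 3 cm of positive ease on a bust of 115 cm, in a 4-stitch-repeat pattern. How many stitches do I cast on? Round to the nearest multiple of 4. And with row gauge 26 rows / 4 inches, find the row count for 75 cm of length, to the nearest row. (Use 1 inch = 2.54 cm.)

Cast on 196 stitches; work 192 rows.

Finished = 115 + 3 = 118 cm.
118 cm × 1/2.54 = 46.46 inches.
17/4 = 4.25 sts per in; 46.46 × 4.25 = 197.44 sts.
Nearest multiple of 4 → 196.
75 cm = 29.53 inches; × 6.5 = 191.93 → 192 rows.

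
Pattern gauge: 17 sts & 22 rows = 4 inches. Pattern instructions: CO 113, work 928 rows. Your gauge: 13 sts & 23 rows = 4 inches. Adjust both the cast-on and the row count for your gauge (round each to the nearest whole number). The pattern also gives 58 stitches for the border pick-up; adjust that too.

Stitches: 113 × 13/17 = 86.41 → 86.
Rows: 928 × 23/22 = 970.18 → 970.
border pick-up: 58 × 13/17 = 44.35 → 44.

Cast on 86 stitches; work 970 rows; border pick-up 44 stitches.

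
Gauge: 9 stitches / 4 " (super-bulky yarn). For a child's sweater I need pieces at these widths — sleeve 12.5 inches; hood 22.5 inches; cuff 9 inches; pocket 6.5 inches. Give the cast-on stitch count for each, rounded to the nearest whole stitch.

Rate = 9/4 = 2.25 sts per in.
sleeve: 12.5 × 2.25 = 28.12 → 28.
hood: 22.5 × 2.25 = 50.62 → 51.
cuff: 9 × 2.25 = 20.25 → 20.
pocket: 6.5 × 2.25 = 14.62 → 15.

sleeve 28; hood 51; cuff 20; pocket 15.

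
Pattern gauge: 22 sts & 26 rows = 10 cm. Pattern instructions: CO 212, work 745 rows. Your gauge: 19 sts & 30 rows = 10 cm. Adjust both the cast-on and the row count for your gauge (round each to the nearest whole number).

Stitches: 212 × 19/22 = 183.09 → 183.
Rows: 745 × 30/26 = 859.62 → 860.

Cast on 183 stitches; work 860 rows.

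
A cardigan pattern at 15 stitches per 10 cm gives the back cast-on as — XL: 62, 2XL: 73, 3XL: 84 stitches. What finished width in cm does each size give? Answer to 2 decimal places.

XL 41.33 cm; 2XL 48.67 cm; 3XL 56.00 cm.

15/10 = 1.5 sts per cm.
XL: 62 / 1.5 = 41.333 → 41.33 cm.
2XL: 73 / 1.5 = 48.667 → 48.67 cm.
3XL: 84 / 1.5 = 56.000 → 56.00 cm.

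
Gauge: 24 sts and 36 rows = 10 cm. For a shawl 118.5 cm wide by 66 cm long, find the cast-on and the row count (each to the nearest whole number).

Stitch gauge = 24/10 = 2.4 sts/cm; 118.5 × 2.4 = 284.40 → 284 sts.
Row gauge = 36/10 = 3.6 rows/cm; 66 × 3.6 = 237.60 → 238 rows.

Cast on 284 stitches and work 238 rows.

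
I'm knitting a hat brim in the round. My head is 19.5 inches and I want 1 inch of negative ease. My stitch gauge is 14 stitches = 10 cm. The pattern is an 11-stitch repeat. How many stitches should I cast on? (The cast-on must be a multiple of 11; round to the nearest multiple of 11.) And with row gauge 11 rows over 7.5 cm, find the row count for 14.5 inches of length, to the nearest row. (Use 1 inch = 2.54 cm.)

Finished = 19.5 − 1 = 18.5 inches.
18.5 inches × 2.54 = 46.99 cm.
14/10 = 1.4 sts per cm; 46.99 × 1.4 = 65.79 sts.
Nearest multiple of 11 → 66.
14.5 inches = 36.83 cm; × 1.467 = 54.02 → 54 rows.

Cast on 66 stitches; work 54 rows.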